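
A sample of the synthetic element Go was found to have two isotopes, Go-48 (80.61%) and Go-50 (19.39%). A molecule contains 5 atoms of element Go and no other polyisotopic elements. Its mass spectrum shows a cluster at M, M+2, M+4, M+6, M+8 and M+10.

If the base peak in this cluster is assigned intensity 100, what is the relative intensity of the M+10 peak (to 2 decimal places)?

Binomial terms of (0.8061 + 0.1939)^5: M 0.3404, M+2 0.4094, M+4 0.1969, M+6 0.0474, M+8 0.0057, M+10 0.0003 → M+2 is the base peak.
P(M+2) = C(5,1) × 0.8061^4 × 0.1939^1 = 5 × 0.42223641 × 0.1939 = 0.409358 (base)
P(M+10) = C(5,5) × 0.8061^0 × 0.1939^5 = 1 × 1.0000 × 0.00027409 = 0.000274
Relative intensity = 0.000274 / 0.409358 × 100 = 0.07

0.07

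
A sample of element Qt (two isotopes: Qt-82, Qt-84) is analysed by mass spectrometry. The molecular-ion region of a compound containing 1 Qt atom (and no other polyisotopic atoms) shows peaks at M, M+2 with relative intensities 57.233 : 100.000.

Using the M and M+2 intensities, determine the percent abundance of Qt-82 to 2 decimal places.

Let p = fractional abundance of Qt-82. I(M+2)/I(M) = [C(1,1)·p^0·(1−p)] / p^1 = 1·(1−p)/p = 100.000/57.233 = 1.7472
(1−p)/p = 1.7472/1 = 1.7472  ⇒  p = 1/(1 + 1.7472) = 0.3640
Qt-82: 36.40%, Qt-84: 63.60%.

36.40%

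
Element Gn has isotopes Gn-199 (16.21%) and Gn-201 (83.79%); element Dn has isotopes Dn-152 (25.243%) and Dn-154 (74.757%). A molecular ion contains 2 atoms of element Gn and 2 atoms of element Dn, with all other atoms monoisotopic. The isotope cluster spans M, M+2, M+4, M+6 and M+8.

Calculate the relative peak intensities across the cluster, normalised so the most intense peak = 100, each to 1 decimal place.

Element Gn pattern (n=2): 0.02627641 : 0.27164718 : 0.70207641
Element Dn pattern (n=2): 0.0637209 : 0.37741819 : 0.5588609
Convolve the two distributions (both contribute in 2-u steps):
  M: 0.02627641×0.0637209 = 0.001674
  M+2: 0.02627641×0.37741819 + 0.27164718×0.0637209 = 0.027227
  M+4: 0.02627641×0.5588609 + 0.27164718×0.37741819 + 0.70207641×0.0637209 = 0.161946
  M+6: 0.27164718×0.5588609 + 0.70207641×0.37741819 = 0.416789
  M+8: 0.70207641×0.5588609 = 0.392363
Scale to base peak (0.416789) = 100: 0.4 : 6.5 : 38.9 : 100.0 : 94.1

0.4 : 6.5 : 38.9 : 100.0 : 94.1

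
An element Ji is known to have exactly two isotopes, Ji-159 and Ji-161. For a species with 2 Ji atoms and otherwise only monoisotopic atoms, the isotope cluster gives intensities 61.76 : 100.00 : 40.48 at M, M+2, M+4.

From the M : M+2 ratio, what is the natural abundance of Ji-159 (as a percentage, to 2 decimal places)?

Write p for the Ji-159 fraction. I(M+2)/I(M) = [C(2,1)·p^1·(1−p)] / p^2 = 2·(1−p)/p = 100.00/61.76 = 1.6192
(1−p)/p = 1.6192/2 = 0.8096  ⇒  p = 1/(1 + 0.8096) = 0.5526
Ji-159: 55.26%, Ji-161: 44.74%.

55.26%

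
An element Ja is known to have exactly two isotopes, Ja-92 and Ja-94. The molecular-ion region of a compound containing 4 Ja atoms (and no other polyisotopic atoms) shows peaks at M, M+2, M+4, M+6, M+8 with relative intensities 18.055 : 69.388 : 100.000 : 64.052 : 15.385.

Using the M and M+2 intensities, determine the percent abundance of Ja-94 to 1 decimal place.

Write p for the Ja-92 fraction. I(M+2)/I(M) = [C(4,1)·p^3·(1−p)] / p^4 = 4·(1−p)/p = 69.388/18.055 = 3.8431
(1−p)/p = 3.8431/4 = 0.9608  ⇒  p = 1/(1 + 0.9608) = 0.5100
Ja-92: 51.0%, Ja-94: 49.0%.

49.0%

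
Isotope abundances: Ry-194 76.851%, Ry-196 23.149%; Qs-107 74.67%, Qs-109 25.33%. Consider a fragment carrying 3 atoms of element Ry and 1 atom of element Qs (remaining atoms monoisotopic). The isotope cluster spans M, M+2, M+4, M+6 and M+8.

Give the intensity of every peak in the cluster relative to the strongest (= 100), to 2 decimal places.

Element Ry pattern (n=3): 0.45388786 : 0.41015927 : 0.12354787 : 0.012405
Element Qs pattern (n=1): 0.7467 : 0.2533
Convolve the two distributions (both contribute in 2-u steps):
  M: 0.45388786×0.7467 = 0.338918
  M+2: 0.45388786×0.2533 + 0.41015927×0.7467 = 0.421236
  M+4: 0.41015927×0.2533 + 0.12354787×0.7467 = 0.196147
  M+6: 0.12354787×0.2533 + 0.012405×0.7467 = 0.040557
  M+8: 0.012405×0.2533 = 0.003142
Scale to base peak (0.421236) = 100: 80.46 : 100.00 : 46.56 : 9.63 : 0.75

80.46 : 100.00 : 46.56 : 9.63 : 0.75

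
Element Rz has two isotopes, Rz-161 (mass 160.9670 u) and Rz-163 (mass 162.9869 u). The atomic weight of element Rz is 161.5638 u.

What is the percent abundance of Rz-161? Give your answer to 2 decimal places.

70.45%

With x = fraction of Rz-161 (so Rz-163 is 1 − x):
160.9670·x + 162.9869·(1 − x) = 161.5638
(160.9670 − 162.9869)·x = 161.5638 − 162.9869
x = -1.4231 / -2.0199 = 0.70454 → 70.45% Rz-161, 29.55% Rz-163.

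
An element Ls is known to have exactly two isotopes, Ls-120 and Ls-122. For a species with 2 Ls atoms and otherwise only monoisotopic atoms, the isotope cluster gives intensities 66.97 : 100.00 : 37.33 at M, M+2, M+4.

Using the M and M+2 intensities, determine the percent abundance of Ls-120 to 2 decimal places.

57.25%

Let p = fractional abundance of Ls-120. I(M+2)/I(M) = [C(2,1)·p^1·(1−p)] / p^2 = 2·(1−p)/p = 100.00/66.97 = 1.4932
(1−p)/p = 1.4932/2 = 0.7466  ⇒  p = 1/(1 + 0.7466) = 0.5725
Ls-120: 57.25%, Ls-122: 42.75%.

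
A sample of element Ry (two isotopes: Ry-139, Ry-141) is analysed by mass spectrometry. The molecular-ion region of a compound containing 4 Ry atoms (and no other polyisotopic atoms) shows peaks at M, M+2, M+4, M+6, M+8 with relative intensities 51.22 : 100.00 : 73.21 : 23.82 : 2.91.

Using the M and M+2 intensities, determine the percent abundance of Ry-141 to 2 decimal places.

32.80%

Let p = fractional abundance of Ry-139. I(M+2)/I(M) = [C(4,1)·p^3·(1−p)] / p^4 = 4·(1−p)/p = 100.00/51.22 = 1.9524
(1−p)/p = 1.9524/4 = 0.4881  ⇒  p = 1/(1 + 0.4881) = 0.6720
Ry-139: 67.20%, Ry-141: 32.80%.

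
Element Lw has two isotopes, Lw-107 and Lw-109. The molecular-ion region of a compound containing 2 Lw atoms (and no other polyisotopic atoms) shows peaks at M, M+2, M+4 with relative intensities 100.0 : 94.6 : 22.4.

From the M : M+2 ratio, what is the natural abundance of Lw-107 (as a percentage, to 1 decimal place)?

If p is the fraction of Lw that is Lw-107, then I(M+2)/I(M) = [C(2,1)·p^1·(1−p)] / p^2 = 2·(1−p)/p = 94.6/100.0 = 0.9460
(1−p)/p = 0.9460/2 = 0.4730  ⇒  p = 1/(1 + 0.4730) = 0.6789
Lw-107: 67.9%, Lw-109: 32.1%.

67.9%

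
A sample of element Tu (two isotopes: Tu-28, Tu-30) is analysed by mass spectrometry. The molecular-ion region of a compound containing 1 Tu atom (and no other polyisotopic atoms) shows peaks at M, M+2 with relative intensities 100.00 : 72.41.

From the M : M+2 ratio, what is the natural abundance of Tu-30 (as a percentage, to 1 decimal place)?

42.0%

Write p for the Tu-28 fraction. I(M+2)/I(M) = [C(1,1)·p^0·(1−p)] / p^1 = 1·(1−p)/p = 72.41/100.00 = 0.7241
(1−p)/p = 0.7241/1 = 0.7241  ⇒  p = 1/(1 + 0.7241) = 0.5800
Tu-28: 58.0%, Tu-30: 42.0%.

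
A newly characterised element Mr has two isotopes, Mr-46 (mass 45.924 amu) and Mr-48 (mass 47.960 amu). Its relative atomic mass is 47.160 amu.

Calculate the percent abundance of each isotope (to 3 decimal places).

Let x be the fractional abundance of Mr-46; then Mr-48 has abundance 1 − x.
45.924·x + 47.960·(1 − x) = 47.160
(45.924 − 47.960)·x = 47.160 − 47.960
x = -0.800 / -2.036 = 0.39293 → 39.293% Mr-46, 60.707% Mr-48.

Mr-46: 39.293%, Mr-48: 60.707%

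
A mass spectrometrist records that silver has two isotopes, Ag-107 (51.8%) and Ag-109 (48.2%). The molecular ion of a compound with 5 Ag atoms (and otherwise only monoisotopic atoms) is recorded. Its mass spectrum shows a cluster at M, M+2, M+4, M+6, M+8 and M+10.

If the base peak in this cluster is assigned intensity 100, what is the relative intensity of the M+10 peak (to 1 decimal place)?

Binomial terms of (0.518 + 0.482)^5: M 0.0373, M+2 0.1735, M+4 0.3229, M+6 0.3005, M+8 0.1398, M+10 0.0260 → M+4 is the base peak.
P(M+4) = C(5,2) × 0.518^3 × 0.482^2 = 10 × 0.13899183 × 0.232324 = 0.322911 (base)
P(M+10) = C(5,5) × 0.518^0 × 0.482^5 = 1 × 1.0000 × 0.02601568 = 0.026016
Relative intensity = 0.026016 / 0.322911 × 100 = 8.1

8.1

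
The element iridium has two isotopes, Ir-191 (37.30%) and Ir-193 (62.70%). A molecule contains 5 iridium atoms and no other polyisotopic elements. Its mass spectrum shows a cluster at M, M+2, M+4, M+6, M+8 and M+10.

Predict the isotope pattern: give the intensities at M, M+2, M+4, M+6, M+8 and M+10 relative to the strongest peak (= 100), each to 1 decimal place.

2.1 : 17.7 : 59.5 : 100.0 : 84.0 : 28.3

Expanding (0.3730 + 0.6270)^5:
P(M) = 0.3730^5 = 0.007220
P(M+2) = 5 × 0.3730^4 × 0.6270^1 = 0.060684
P(M+4) = 10 × 0.3730^3 × 0.6270^2 = 0.204015
P(M+6) = 10 × 0.3730^2 × 0.6270^3 = 0.342942
P(M+8) = 5 × 0.3730^1 × 0.6270^4 = 0.288237
P(M+10) = 0.6270^5 = 0.096903
The M+6 peak is largest (0.342942); scaling to 100 gives 2.1 : 17.7 : 59.5 : 100.0 : 84.0 : 28.3.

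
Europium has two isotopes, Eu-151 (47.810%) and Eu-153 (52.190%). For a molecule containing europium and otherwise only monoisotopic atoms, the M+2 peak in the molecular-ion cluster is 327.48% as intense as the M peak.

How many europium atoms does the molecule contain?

The M+2/M ratio from n Eu atoms is n · q/p = n · 0.52190/0.47810.
n = 3.2748 × 0.47810/0.52190 = 3.00 ≈ 3

3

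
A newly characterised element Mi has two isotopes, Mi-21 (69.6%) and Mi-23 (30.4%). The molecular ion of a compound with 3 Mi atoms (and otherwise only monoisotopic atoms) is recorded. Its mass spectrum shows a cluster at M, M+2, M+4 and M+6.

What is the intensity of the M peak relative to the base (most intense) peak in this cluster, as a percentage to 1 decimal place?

76.3%

Term probabilities: M 0.3372, M+2 0.4418, M+4 0.1930, M+6 0.0281. Base peak = M+2.
P(M+2) = C(3,1) × 0.696^2 × 0.304^1 = 3 × 0.484416 × 0.3040 = 0.441787 (base)
P(M) = C(3,0) × 0.696^3 × 0.304^0 = 1 × 0.33715354 × 1.0000 = 0.337154
Relative intensity = 0.337154 / 0.441787 × 100 = 76.3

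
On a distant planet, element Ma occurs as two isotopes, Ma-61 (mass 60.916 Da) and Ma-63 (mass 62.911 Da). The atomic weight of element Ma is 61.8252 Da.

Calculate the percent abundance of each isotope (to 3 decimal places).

Ma-61: 54.426%, Ma-63: 45.574%

Let x be the fractional abundance of Ma-61; then Ma-63 has abundance 1 − x.
60.916·x + 62.911·(1 − x) = 61.8252
(60.916 − 62.911)·x = 61.8252 − 62.911
x = -1.0858 / -1.995 = 0.54426 → 54.426% Ma-61, 45.574% Ma-63.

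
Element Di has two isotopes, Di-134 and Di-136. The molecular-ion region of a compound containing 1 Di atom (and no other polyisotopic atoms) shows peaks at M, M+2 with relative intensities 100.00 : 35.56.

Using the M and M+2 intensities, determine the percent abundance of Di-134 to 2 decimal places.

73.77%

Let p = fractional abundance of Di-134. I(M+2)/I(M) = [C(1,1)·p^0·(1−p)] / p^1 = 1·(1−p)/p = 35.56/100.00 = 0.3556
(1−p)/p = 0.3556/1 = 0.3556  ⇒  p = 1/(1 + 0.3556) = 0.7377
Di-134: 73.77%, Di-136: 26.23%.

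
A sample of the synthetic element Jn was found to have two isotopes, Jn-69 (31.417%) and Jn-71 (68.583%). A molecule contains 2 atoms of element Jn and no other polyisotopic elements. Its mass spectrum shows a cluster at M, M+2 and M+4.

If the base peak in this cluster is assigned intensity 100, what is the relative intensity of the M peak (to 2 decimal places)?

Term probabilities: M 0.0987, M+2 0.4309, M+4 0.4704. Base peak = M+4.
P(M+4) = C(2,2) × 0.31417^0 × 0.68583^2 = 1 × 1.0000 × 0.47036279 = 0.470363 (base)
P(M) = C(2,0) × 0.31417^2 × 0.68583^0 = 1 × 0.09870279 × 1.0000 = 0.098703
Relative intensity = 0.098703 / 0.470363 × 100 = 20.98

20.98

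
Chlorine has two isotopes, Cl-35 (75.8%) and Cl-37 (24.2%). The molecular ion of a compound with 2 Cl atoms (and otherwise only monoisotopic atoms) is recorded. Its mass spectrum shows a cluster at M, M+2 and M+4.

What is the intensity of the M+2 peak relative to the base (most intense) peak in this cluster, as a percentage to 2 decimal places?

63.85%

Binomial terms of (0.758 + 0.242)^2: M 0.5746, M+2 0.3669, M+4 0.0586 → M is the base peak.
P(M) = C(2,0) × 0.758^2 × 0.242^0 = 1 × 0.574564 × 1.0000 = 0.574564 (base)
P(M+2) = C(2,1) × 0.758^1 × 0.242^1 = 2 × 0.7580 × 0.2420 = 0.366872
Relative intensity = 0.366872 / 0.574564 × 100 = 63.85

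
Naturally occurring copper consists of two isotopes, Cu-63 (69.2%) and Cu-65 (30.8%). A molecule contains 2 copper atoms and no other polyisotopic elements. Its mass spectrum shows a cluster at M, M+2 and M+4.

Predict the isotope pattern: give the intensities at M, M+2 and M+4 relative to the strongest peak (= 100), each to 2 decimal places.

Expanding (0.692 + 0.308)^2:
P(M) = 0.692^2 = 0.478864
P(M+2) = 2 × 0.692^1 × 0.308^1 = 0.426272
P(M+4) = 0.308^2 = 0.094864
The M peak is largest (0.478864); scaling to 100 gives 100.00 : 89.02 : 19.81.

100.00 : 89.02 : 19.81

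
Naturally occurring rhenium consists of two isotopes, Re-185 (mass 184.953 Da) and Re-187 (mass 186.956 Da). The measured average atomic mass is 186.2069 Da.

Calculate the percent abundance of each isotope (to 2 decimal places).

Writing the weighted mean with unknown fraction x of Re-185:
184.953·x + 186.956·(1 − x) = 186.2069
(184.953 − 186.956)·x = 186.2069 − 186.956
x = -0.7491 / -2.003 = 0.37399 → 37.40% Re-185, 62.60% Re-187.

Re-185: 37.40%, Re-187: 62.60%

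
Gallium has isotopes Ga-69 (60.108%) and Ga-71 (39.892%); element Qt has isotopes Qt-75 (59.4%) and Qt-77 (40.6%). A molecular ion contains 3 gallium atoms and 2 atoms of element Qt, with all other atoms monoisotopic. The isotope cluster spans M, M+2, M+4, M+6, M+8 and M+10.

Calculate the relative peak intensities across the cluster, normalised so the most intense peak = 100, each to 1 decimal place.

Gallium pattern (n=3): 0.2171685 : 0.432386 : 0.2869625 : 0.063483
Element Qt pattern (n=2): 0.352836 : 0.482328 : 0.164836
Convolve the two distributions (both contribute in 2-u steps):
  M: 0.2171685×0.352836 = 0.076625
  M+2: 0.2171685×0.482328 + 0.432386×0.352836 = 0.257308
  M+4: 0.2171685×0.164836 + 0.432386×0.482328 + 0.2869625×0.352836 = 0.345600
  M+6: 0.432386×0.164836 + 0.2869625×0.482328 + 0.063483×0.352836 = 0.232082
  M+8: 0.2869625×0.164836 + 0.063483×0.482328 = 0.077921
  M+10: 0.063483×0.164836 = 0.010464
Scale to base peak (0.345600) = 100: 22.2 : 74.5 : 100.0 : 67.2 : 22.5 : 3.0

22.2 : 74.5 : 100.0 : 67.2 : 22.5 : 3.0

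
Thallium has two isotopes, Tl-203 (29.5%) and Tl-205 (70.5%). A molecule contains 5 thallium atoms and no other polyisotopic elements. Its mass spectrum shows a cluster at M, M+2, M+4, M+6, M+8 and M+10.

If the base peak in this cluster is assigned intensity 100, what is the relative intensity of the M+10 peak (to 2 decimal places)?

Binomial terms of (0.295 + 0.705)^5: M 0.0022, M+2 0.0267, M+4 0.1276, M+6 0.3049, M+8 0.3644, M+10 0.1742 → M+8 is the base peak.
P(M+8) = C(5,4) × 0.295^1 × 0.705^4 = 5 × 0.2950 × 0.24703385 = 0.364375 (base)
P(M+10) = C(5,5) × 0.295^0 × 0.705^5 = 1 × 1.0000 × 0.17415886 = 0.174159
Relative intensity = 0.174159 / 0.364375 × 100 = 47.80

47.80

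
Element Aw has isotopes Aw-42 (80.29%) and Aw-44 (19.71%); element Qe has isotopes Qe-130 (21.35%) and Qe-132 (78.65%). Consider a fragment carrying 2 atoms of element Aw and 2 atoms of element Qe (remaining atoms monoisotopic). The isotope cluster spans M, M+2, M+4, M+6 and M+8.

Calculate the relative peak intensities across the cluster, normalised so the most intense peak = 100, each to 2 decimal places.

5.80 : 45.56 : 100.00 : 41.20 : 4.74

Element Aw pattern (n=2): 0.64464841 : 0.31650318 : 0.03884841
Element Qe pattern (n=2): 0.04558225 : 0.3358355 : 0.61858225
Convolve the two distributions (both contribute in 2-u steps):
  M: 0.64464841×0.04558225 = 0.029385
  M+2: 0.64464841×0.3358355 + 0.31650318×0.04558225 = 0.230923
  M+4: 0.64464841×0.61858225 + 0.31650318×0.3358355 + 0.03884841×0.04558225 = 0.506832
  M+6: 0.31650318×0.61858225 + 0.03884841×0.3358355 = 0.208830
  M+8: 0.03884841×0.61858225 = 0.024031
Scale to base peak (0.506832) = 100: 5.80 : 45.56 : 100.00 : 41.20 : 4.74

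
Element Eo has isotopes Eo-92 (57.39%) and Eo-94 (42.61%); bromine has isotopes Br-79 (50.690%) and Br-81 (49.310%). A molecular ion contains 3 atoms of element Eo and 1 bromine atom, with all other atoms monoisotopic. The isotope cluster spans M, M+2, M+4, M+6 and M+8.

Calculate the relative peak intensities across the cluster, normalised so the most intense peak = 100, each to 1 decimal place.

Element Eo pattern (n=3): 0.1890204 : 0.42102243 : 0.31259394 : 0.07736323
Bromine pattern (n=1): 0.5069 : 0.4931
Convolve the two distributions (both contribute in 2-u steps):
  M: 0.1890204×0.5069 = 0.095814
  M+2: 0.1890204×0.4931 + 0.42102243×0.5069 = 0.306622
  M+4: 0.42102243×0.4931 + 0.31259394×0.5069 = 0.366060
  M+6: 0.31259394×0.4931 + 0.07736323×0.5069 = 0.193355
  M+8: 0.07736323×0.4931 = 0.038148
Scale to base peak (0.366060) = 100: 26.2 : 83.8 : 100.0 : 52.8 : 10.4

26.2 : 83.8 : 100.0 : 52.8 : 10.4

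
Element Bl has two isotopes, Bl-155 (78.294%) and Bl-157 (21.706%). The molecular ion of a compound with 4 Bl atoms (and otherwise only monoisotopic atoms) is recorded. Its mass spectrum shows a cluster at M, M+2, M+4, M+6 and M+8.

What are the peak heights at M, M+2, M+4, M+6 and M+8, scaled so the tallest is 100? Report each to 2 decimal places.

The 4 Bl atoms are independent, so intensities follow the terms of (0.78294 + 0.21706)^4.
P(M) = 0.78294^4 = 0.375763
P(M+2) = 4 × 0.78294^3 × 0.21706^1 = 0.416702
P(M+4) = 6 × 0.78294^2 × 0.21706^2 = 0.173288
P(M+6) = 4 × 0.78294^1 × 0.21706^3 = 0.032028
P(M+8) = 0.21706^4 = 0.002220
The M+2 peak is largest (0.416702); scaling to 100 gives 90.18 : 100.00 : 41.59 : 7.69 : 0.53.

90.18 : 100.00 : 41.59 : 7.69 : 0.53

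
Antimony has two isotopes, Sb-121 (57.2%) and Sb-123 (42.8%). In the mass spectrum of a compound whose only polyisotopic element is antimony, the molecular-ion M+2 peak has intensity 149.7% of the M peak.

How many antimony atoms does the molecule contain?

The M+2/M ratio from n Sb atoms is n · q/p = n · 0.428/0.572.
n = 1.497 × 0.572/0.428 = 2.00 ≈ 2

2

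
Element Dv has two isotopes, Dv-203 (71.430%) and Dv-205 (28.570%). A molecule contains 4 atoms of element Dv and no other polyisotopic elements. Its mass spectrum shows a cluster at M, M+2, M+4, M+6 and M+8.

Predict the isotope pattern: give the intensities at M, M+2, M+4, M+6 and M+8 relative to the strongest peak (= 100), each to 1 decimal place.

Each Dv atom is independently Dv-203 (p = 0.71430) or Dv-205 (q = 0.28570); the cluster is the binomial expansion (p + q)^4.
P(M) = 0.71430^4 = 0.260329
P(M+2) = 4 × 0.71430^3 × 0.28570^1 = 0.416497
P(M+4) = 6 × 0.71430^2 × 0.28570^2 = 0.249881
P(M+6) = 4 × 0.71430^1 × 0.28570^3 = 0.066630
P(M+8) = 0.28570^4 = 0.006663
The M+2 peak is largest (0.416497); scaling to 100 gives 62.5 : 100.0 : 60.0 : 16.0 : 1.6.

62.5 : 100.0 : 60.0 : 16.0 : 1.6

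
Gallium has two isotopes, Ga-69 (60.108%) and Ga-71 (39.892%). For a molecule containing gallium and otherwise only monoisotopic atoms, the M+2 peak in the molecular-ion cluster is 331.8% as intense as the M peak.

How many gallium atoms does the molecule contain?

5

For n independent Ga atoms, I(M+2)/I(M) = n · (abundance Ga-71) / (abundance Ga-69) = n · 0.39892/0.60108.
n = 3.318 × 0.60108/0.39892 = 5.00 ≈ 5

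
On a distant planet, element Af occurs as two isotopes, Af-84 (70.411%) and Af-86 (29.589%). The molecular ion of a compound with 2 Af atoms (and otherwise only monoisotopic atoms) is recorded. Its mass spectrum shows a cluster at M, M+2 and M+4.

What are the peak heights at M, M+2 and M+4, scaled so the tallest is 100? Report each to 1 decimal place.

100.0 : 84.0 : 17.7

Each Af atom is independently Af-84 (p = 0.70411) or Af-86 (q = 0.29589); the cluster is the binomial expansion (p + q)^2.
P(M) = 0.70411^2 = 0.495771
P(M+2) = 2 × 0.70411^1 × 0.29589^1 = 0.416678
P(M+4) = 0.29589^2 = 0.087551
The M peak is largest (0.495771); scaling to 100 gives 100.0 : 84.0 : 17.7.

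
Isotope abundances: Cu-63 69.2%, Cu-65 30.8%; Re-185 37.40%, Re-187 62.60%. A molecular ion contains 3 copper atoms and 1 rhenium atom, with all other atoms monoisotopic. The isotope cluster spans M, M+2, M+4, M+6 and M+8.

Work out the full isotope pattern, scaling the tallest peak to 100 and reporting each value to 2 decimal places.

Copper pattern (n=3): 0.33137389 : 0.44247034 : 0.19693766 : 0.02921811
Rhenium pattern (n=1): 0.3740 : 0.6260
Convolve the two distributions (both contribute in 2-u steps):
  M: 0.33137389×0.3740 = 0.123934
  M+2: 0.33137389×0.6260 + 0.44247034×0.3740 = 0.372924
  M+4: 0.44247034×0.6260 + 0.19693766×0.3740 = 0.350641
  M+6: 0.19693766×0.6260 + 0.02921811×0.3740 = 0.134211
  M+8: 0.02921811×0.6260 = 0.018291
Scale to base peak (0.372924) = 100: 33.23 : 100.00 : 94.02 : 35.99 : 4.90

33.23 : 100.00 : 94.02 : 35.99 : 4.90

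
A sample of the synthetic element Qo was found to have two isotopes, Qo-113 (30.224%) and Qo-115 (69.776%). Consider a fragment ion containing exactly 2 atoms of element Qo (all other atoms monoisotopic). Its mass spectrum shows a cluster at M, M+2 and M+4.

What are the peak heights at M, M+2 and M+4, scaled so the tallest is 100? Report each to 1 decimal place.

Each Qo atom is independently Qo-113 (p = 0.30224) or Qo-115 (q = 0.69776); the cluster is the binomial expansion (p + q)^2.
P(M) = 0.30224^2 = 0.091349
P(M+2) = 2 × 0.30224^1 × 0.69776^1 = 0.421782
P(M+4) = 0.69776^2 = 0.486869
The M+4 peak is largest (0.486869); scaling to 100 gives 18.8 : 86.6 : 100.0.

18.8 : 86.6 : 100.0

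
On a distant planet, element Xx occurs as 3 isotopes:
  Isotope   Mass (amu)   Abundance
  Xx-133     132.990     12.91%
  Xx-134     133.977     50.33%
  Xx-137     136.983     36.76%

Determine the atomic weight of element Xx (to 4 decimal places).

Ar = Σ fᵢ·mᵢ = 0.1291 × 132.990 + 0.5033 × 133.977 + 0.3676 × 136.983
= 17.16901 + 67.43062 + 50.35495 = 134.95458 amu

134.9546 amu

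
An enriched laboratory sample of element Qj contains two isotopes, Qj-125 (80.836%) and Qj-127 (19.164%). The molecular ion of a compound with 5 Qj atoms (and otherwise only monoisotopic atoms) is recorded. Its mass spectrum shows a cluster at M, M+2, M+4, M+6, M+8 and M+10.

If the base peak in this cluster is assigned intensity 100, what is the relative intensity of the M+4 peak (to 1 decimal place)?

47.4

Binomial terms of (0.80836 + 0.19164)^5: M 0.3452, M+2 0.4091, M+4 0.1940, M+6 0.0460, M+8 0.0055, M+10 0.0003 → M+2 is the base peak.
P(M+2) = C(5,1) × 0.80836^4 × 0.19164^1 = 5 × 0.42699153 × 0.19164 = 0.409143 (base)
P(M+4) = C(5,2) × 0.80836^3 × 0.19164^2 = 10 × 0.52821952 × 0.03672589 = 0.193993
Relative intensity = 0.193993 / 0.409143 × 100 = 47.4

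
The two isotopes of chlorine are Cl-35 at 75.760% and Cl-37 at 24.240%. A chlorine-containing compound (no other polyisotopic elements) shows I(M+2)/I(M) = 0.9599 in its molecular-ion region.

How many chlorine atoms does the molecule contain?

3

For n independent Cl atoms, I(M+2)/I(M) = n · (abundance Cl-37) / (abundance Cl-35) = n · 0.24240/0.75760.
n = 0.9599 × 0.75760/0.24240 = 3.00 ≈ 3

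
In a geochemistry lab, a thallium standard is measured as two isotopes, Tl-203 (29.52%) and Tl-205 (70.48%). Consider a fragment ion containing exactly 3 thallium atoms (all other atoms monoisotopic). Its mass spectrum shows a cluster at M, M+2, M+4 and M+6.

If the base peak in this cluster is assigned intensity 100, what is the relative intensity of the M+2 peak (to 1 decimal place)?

Term probabilities: M 0.0257, M+2 0.1843, M+4 0.4399, M+6 0.3501. Base peak = M+4.
P(M+4) = C(3,2) × 0.2952^1 × 0.7048^2 = 3 × 0.2952 × 0.49674304 = 0.439916 (base)
P(M+2) = C(3,1) × 0.2952^2 × 0.7048^1 = 3 × 0.08714304 × 0.7048 = 0.184255
Relative intensity = 0.184255 / 0.439916 × 100 = 41.9

41.9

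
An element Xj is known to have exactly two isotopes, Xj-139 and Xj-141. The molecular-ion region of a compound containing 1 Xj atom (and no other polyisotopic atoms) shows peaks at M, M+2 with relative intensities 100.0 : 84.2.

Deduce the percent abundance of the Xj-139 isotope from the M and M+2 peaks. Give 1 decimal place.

Write p for the Xj-139 fraction. I(M+2)/I(M) = [C(1,1)·p^0·(1−p)] / p^1 = 1·(1−p)/p = 84.2/100.0 = 0.8420
(1−p)/p = 0.8420/1 = 0.8420  ⇒  p = 1/(1 + 0.8420) = 0.5429
Xj-139: 54.3%, Xj-141: 45.7%.

54.3%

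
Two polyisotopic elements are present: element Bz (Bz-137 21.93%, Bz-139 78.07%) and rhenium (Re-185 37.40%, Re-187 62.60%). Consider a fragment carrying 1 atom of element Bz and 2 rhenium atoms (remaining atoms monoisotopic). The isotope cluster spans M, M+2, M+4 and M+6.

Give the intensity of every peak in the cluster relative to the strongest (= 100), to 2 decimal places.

6.79 : 46.93 : 100.00 : 67.76

Element Bz pattern (n=1): 0.2193 : 0.7807
Rhenium pattern (n=2): 0.139876 : 0.468248 : 0.391876
Convolve the two distributions (both contribute in 2-u steps):
  M: 0.2193×0.139876 = 0.030675
  M+2: 0.2193×0.468248 + 0.7807×0.139876 = 0.211888
  M+4: 0.2193×0.391876 + 0.7807×0.468248 = 0.451500
  M+6: 0.7807×0.391876 = 0.305938
Scale to base peak (0.451500) = 100: 6.79 : 46.93 : 100.00 : 67.76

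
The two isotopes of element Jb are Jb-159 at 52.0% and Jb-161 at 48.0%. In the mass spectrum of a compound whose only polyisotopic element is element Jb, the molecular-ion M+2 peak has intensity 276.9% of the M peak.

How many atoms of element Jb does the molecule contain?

3

With n Jb atoms, P(M+2)/P(M) = C(n,1)·p^(n−1)q / p^n = n·q/p = n · 0.480/0.520.
n = 2.769 × 0.520/0.480 = 3.00 ≈ 3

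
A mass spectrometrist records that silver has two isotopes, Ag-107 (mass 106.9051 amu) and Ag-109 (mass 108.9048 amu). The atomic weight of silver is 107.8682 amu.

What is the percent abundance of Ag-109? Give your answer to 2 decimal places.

Let x be the fractional abundance of Ag-107; then Ag-109 has abundance 1 − x.
106.9051·x + 108.9048·(1 − x) = 107.8682
(106.9051 − 108.9048)·x = 107.8682 − 108.9048
x = -1.0366 / -1.9997 = 0.51838 → 51.84% Ag-107, 48.16% Ag-109.

48.16%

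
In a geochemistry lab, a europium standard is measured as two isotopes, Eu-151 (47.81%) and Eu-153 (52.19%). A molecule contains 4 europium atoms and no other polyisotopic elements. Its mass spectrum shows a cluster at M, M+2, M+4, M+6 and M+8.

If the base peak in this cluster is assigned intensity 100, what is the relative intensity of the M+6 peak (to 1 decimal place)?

72.8

Term probabilities: M 0.0522, M+2 0.2281, M+4 0.3736, M+6 0.2719, M+8 0.0742. Base peak = M+4.
P(M+4) = C(4,2) × 0.4781^2 × 0.5219^2 = 6 × 0.22857961 × 0.27237961 = 0.373563 (base)
P(M+6) = C(4,3) × 0.4781^1 × 0.5219^3 = 4 × 0.4781 × 0.14215492 = 0.271857
Relative intensity = 0.271857 / 0.373563 × 100 = 72.8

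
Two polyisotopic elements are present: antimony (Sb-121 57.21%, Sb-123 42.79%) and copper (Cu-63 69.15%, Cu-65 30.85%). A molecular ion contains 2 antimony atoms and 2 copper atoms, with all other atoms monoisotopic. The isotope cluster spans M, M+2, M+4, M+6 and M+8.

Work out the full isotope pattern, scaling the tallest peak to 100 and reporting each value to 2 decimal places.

41.87 : 100.00 : 87.65 : 33.37 : 4.66

Antimony pattern (n=2): 0.32729841 : 0.48960318 : 0.18309841
Copper pattern (n=2): 0.47817225 : 0.4266555 : 0.09517225
Convolve the two distributions (both contribute in 2-u steps):
  M: 0.32729841×0.47817225 = 0.156505
  M+2: 0.32729841×0.4266555 + 0.48960318×0.47817225 = 0.373758
  M+4: 0.32729841×0.09517225 + 0.48960318×0.4266555 + 0.18309841×0.47817225 = 0.327594
  M+6: 0.48960318×0.09517225 + 0.18309841×0.4266555 = 0.124717
  M+8: 0.18309841×0.09517225 = 0.017426
Scale to base peak (0.373758) = 100: 41.87 : 100.00 : 87.65 : 33.37 : 4.66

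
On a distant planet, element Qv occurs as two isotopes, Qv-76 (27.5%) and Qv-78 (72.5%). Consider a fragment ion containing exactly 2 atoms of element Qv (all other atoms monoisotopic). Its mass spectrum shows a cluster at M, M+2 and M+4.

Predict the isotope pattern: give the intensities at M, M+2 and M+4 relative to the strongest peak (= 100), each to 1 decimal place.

14.4 : 75.9 : 100.0

The 2 Qv atoms are independent, so intensities follow the terms of (0.275 + 0.725)^2.
P(M) = 0.275^2 = 0.075625
P(M+2) = 2 × 0.275^1 × 0.725^1 = 0.398750
P(M+4) = 0.725^2 = 0.525625
The M+4 peak is largest (0.525625); scaling to 100 gives 14.4 : 75.9 : 100.0.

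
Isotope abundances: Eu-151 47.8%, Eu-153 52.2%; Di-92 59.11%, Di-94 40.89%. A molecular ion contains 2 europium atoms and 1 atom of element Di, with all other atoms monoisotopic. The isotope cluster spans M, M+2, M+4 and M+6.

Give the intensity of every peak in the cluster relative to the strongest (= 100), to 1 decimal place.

Europium pattern (n=2): 0.228484 : 0.499032 : 0.272484
Element Di pattern (n=1): 0.5911 : 0.4089
Convolve the two distributions (both contribute in 2-u steps):
  M: 0.228484×0.5911 = 0.135057
  M+2: 0.228484×0.4089 + 0.499032×0.5911 = 0.388405
  M+4: 0.499032×0.4089 + 0.272484×0.5911 = 0.365119
  M+6: 0.272484×0.4089 = 0.111419
Scale to base peak (0.388405) = 100: 34.8 : 100.0 : 94.0 : 28.7

34.8 : 100.0 : 94.0 : 28.7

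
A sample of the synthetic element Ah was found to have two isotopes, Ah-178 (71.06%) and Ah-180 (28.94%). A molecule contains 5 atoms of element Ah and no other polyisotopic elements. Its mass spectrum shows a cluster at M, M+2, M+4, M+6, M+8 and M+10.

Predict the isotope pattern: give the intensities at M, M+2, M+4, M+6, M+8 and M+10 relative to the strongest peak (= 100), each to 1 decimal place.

The 5 Ah atoms are independent, so intensities follow the terms of (0.7106 + 0.2894)^5.
P(M) = 0.7106^5 = 0.181187
P(M+2) = 5 × 0.7106^4 × 0.2894^1 = 0.368952
P(M+4) = 10 × 0.7106^3 × 0.2894^2 = 0.300520
P(M+6) = 10 × 0.7106^2 × 0.2894^3 = 0.122390
P(M+8) = 5 × 0.7106^1 × 0.2894^4 = 0.024922
P(M+10) = 0.2894^5 = 0.002030
The M+2 peak is largest (0.368952); scaling to 100 gives 49.1 : 100.0 : 81.5 : 33.2 : 6.8 : 0.6.

49.1 : 100.0 : 81.5 : 33.2 : 6.8 : 0.6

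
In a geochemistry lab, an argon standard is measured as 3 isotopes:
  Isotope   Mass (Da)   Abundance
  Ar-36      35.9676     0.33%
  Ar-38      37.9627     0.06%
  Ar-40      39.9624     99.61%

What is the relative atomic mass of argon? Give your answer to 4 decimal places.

39.9480 Da

Weight each isotope mass by its fractional abundance: 0.0033 × 35.9676 + 0.0006 × 37.9627 + 0.9961 × 39.9624
= 0.11869 + 0.02278 + 39.80655 = 39.94802 Da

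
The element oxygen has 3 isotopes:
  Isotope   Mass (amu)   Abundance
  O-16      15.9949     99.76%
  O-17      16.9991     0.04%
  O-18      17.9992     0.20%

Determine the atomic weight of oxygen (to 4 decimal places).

15.9993 amu

Average mass = Σ (abundance × isotope mass) = 0.9976 × 15.9949 + 0.0004 × 16.9991 + 0.0020 × 17.9992
= 15.95651 + 0.00680 + 0.03600 = 15.99931 amu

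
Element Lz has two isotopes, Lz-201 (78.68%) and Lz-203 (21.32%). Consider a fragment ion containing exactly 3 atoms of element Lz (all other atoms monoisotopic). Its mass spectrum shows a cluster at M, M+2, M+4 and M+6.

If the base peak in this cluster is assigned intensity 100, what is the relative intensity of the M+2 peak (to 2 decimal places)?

Binomial terms of (0.7868 + 0.2132)^3: M 0.4871, M+2 0.3959, M+4 0.1073, M+6 0.0097 → M is the base peak.
P(M) = C(3,0) × 0.7868^3 × 0.2132^0 = 1 × 0.48707188 × 1.0000 = 0.487072 (base)
P(M+2) = C(3,1) × 0.7868^2 × 0.2132^1 = 3 × 0.61905424 × 0.2132 = 0.395947
Relative intensity = 0.395947 / 0.487072 × 100 = 81.29

81.29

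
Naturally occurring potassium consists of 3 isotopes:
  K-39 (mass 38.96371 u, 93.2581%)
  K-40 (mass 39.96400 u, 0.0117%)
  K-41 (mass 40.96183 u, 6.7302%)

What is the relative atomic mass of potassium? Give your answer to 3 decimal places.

39.098 u

Weight each isotope mass by its fractional abundance: 0.932581 × 38.96371 + 0.000117 × 39.96400 + 0.067302 × 40.96183
= 36.336816 + 0.004676 + 2.756813 = 39.098305 u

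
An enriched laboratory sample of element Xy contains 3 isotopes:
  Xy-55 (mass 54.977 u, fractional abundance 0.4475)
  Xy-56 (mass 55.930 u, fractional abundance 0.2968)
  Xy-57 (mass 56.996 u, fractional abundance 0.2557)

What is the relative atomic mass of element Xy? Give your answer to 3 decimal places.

55.776 u

The abundance-weighted mean is 0.4475 × 54.977 + 0.2968 × 55.930 + 0.2557 × 56.996
= 24.6022 + 16.6000 + 14.5739 = 55.7761 u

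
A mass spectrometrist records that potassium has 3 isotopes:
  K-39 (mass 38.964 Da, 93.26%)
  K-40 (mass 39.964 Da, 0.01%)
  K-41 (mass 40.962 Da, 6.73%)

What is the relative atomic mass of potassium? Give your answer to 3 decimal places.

Ar = Σ fᵢ·mᵢ = 0.9326 × 38.964 + 0.0001 × 39.964 + 0.0673 × 40.962
= 36.3378 + 0.0040 + 2.7567 = 39.0985 Da

39.099 Da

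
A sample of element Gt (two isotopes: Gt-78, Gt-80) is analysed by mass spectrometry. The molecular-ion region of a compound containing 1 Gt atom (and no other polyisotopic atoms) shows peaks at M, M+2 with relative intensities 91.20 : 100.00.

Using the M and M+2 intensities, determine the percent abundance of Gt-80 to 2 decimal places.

52.30%

If p is the fraction of Gt that is Gt-78, then I(M+2)/I(M) = [C(1,1)·p^0·(1−p)] / p^1 = 1·(1−p)/p = 100.00/91.20 = 1.0965
(1−p)/p = 1.0965/1 = 1.0965  ⇒  p = 1/(1 + 1.0965) = 0.4770
Gt-78: 47.70%, Gt-80: 52.30%.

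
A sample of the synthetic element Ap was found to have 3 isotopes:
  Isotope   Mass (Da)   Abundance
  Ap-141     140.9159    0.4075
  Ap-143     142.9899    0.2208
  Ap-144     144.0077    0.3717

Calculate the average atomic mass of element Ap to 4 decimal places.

142.5231 Da

Ar = Σ fᵢ·mᵢ = 0.4075 × 140.9159 + 0.2208 × 142.9899 + 0.3717 × 144.0077
= 57.42323 + 31.57217 + 53.52766 = 142.52306 Da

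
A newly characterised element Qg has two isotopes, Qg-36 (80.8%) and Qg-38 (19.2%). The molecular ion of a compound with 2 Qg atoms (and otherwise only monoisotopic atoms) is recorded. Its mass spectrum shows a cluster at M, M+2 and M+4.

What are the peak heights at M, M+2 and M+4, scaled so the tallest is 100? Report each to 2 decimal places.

The 2 Qg atoms are independent, so intensities follow the terms of (0.808 + 0.192)^2.
P(M) = 0.808^2 = 0.652864
P(M+2) = 2 × 0.808^1 × 0.192^1 = 0.310272
P(M+4) = 0.192^2 = 0.036864
The M peak is largest (0.652864); scaling to 100 gives 100.00 : 47.52 : 5.65.

100.00 : 47.52 : 5.65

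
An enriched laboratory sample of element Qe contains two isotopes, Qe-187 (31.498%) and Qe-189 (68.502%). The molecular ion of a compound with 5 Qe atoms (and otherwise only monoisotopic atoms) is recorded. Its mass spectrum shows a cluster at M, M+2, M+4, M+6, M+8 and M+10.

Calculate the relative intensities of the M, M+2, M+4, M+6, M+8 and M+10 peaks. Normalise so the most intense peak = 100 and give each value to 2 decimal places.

The 5 Qe atoms are independent, so intensities follow the terms of (0.31498 + 0.68502)^5.
P(M) = 0.31498^5 = 0.003100
P(M+2) = 5 × 0.31498^4 × 0.68502^1 = 0.033714
P(M+4) = 10 × 0.31498^3 × 0.68502^2 = 0.146641
P(M+6) = 10 × 0.31498^2 × 0.68502^3 = 0.318916
P(M+8) = 5 × 0.31498^1 × 0.68502^4 = 0.346790
P(M+10) = 0.68502^5 = 0.150840
The M+8 peak is largest (0.346790); scaling to 100 gives 0.89 : 9.72 : 42.29 : 91.96 : 100.00 : 43.50.

0.89 : 9.72 : 42.29 : 91.96 : 100.00 : 43.50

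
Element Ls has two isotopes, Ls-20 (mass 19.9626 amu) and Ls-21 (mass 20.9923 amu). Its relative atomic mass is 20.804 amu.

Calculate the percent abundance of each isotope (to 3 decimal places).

Writing the weighted mean with unknown fraction x of Ls-20:
19.9626·x + 20.9923·(1 − x) = 20.804
(19.9626 − 20.9923)·x = 20.804 − 20.9923
x = -0.1883 / -1.0297 = 0.18287 → 18.287% Ls-20, 81.713% Ls-21.

Ls-20: 18.287%, Ls-21: 81.713%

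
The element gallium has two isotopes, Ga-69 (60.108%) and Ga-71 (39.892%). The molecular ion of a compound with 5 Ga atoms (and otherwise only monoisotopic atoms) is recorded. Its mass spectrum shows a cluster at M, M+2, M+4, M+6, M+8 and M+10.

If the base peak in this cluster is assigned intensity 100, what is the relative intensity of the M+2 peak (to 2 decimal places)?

75.34

Binomial terms of (0.60108 + 0.39892)^5: M 0.0785, M+2 0.2604, M+4 0.3456, M+6 0.2294, M+8 0.0761, M+10 0.0101 → M+4 is the base peak.
P(M+4) = C(5,2) × 0.60108^3 × 0.39892^2 = 10 × 0.2171685 × 0.15913717 = 0.345596 (base)
P(M+2) = C(5,1) × 0.60108^4 × 0.39892^1 = 5 × 0.13053564 × 0.39892 = 0.260366
Relative intensity = 0.260366 / 0.345596 × 100 = 75.34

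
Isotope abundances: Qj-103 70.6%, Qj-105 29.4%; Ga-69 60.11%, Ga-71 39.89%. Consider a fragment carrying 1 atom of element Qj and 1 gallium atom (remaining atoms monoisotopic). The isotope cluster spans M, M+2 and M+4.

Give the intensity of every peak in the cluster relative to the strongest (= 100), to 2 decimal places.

92.59 : 100.00 : 25.59

Element Qj pattern (n=1): 0.7060 : 0.2940
Gallium pattern (n=1): 0.6011 : 0.3989
Convolve the two distributions (both contribute in 2-u steps):
  M: 0.7060×0.6011 = 0.424377
  M+2: 0.7060×0.3989 + 0.2940×0.6011 = 0.458347
  M+4: 0.2940×0.3989 = 0.117277
Scale to base peak (0.458347) = 100: 92.59 : 100.00 : 25.59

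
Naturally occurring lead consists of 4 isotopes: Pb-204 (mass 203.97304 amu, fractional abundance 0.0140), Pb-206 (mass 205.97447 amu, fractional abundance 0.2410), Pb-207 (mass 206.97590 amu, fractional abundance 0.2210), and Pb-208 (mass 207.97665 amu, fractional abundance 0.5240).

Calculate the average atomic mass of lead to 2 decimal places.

207.22 amu

Ar = Σ fᵢ·mᵢ = 0.0140 × 203.97304 + 0.2410 × 205.97447 + 0.2210 × 206.97590 + 0.5240 × 207.97665
= 2.855623 + 49.639847 + 45.741674 + 108.979765 = 207.216909 amu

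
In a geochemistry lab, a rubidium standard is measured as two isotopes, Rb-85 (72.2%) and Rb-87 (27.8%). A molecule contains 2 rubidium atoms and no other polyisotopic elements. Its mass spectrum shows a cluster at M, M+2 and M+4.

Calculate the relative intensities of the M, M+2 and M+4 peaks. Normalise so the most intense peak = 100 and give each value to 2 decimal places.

Each Rb atom is independently Rb-85 (p = 0.722) or Rb-87 (q = 0.278); the cluster is the binomial expansion (p + q)^2.
P(M) = 0.722^2 = 0.521284
P(M+2) = 2 × 0.722^1 × 0.278^1 = 0.401432
P(M+4) = 0.278^2 = 0.077284
The M peak is largest (0.521284); scaling to 100 gives 100.00 : 77.01 : 14.83.

100.00 : 77.01 : 14.83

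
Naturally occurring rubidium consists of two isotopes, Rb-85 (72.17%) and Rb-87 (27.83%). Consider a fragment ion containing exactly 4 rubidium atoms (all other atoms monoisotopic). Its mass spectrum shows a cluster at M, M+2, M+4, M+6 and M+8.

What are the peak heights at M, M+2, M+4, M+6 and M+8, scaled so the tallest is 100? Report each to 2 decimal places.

64.83 : 100.00 : 57.84 : 14.87 : 1.43

The 4 Rb atoms are independent, so intensities follow the terms of (0.7217 + 0.2783)^4.
P(M) = 0.7217^4 = 0.271286
P(M+2) = 4 × 0.7217^3 × 0.2783^1 = 0.418450
P(M+4) = 6 × 0.7217^2 × 0.2783^2 = 0.242042
P(M+6) = 4 × 0.7217^1 × 0.2783^3 = 0.062224
P(M+8) = 0.2783^4 = 0.005999
The M+2 peak is largest (0.418450); scaling to 100 gives 64.83 : 100.00 : 57.84 : 14.87 : 1.43.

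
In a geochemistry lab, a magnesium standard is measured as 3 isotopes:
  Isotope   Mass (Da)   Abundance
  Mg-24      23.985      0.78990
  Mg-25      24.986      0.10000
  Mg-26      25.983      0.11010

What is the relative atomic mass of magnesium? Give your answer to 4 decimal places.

The abundance-weighted mean is 0.78990 × 23.985 + 0.10000 × 24.986 + 0.11010 × 25.983
= 18.94575 + 2.49860 + 2.86073 = 24.30508 Da

24.3051 Da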